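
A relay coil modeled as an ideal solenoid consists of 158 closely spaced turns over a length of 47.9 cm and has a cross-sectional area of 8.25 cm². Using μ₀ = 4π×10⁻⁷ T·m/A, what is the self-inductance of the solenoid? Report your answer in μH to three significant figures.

A = 8.25 cm² = 8.250×10^-4 m².
For a long solenoid, L = μ₀N²A/ℓ.
L = (4π×10⁻⁷)(158)²(8.250×10^-4)/(0.479 m) = 5.403×10^-5 H.

L ≈ 54.0 μH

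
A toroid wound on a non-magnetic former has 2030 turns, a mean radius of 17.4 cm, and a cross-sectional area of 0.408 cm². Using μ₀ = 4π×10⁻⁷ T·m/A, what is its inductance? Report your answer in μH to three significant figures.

L ≈ 193 μH

For a thin toroid, L = μ₀N²A/(2πR).
L = (4π×10⁻⁷)(2030)²(4.080×10^-5) / (2π×0.174 m) = 1.933×10^-4 H.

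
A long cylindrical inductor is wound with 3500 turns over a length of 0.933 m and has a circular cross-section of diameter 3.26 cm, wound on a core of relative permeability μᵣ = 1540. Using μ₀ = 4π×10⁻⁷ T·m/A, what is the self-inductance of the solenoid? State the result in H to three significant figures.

L ≈ 21.2 H

A = π(d/2)² = π(1.630×10^-2 m)² = 8.347×10^-4 m².
For a long solenoid, L = μ₀μᵣN²A/ℓ.
L = (4π×10⁻⁷)(1540)(3500)²(8.347×10^-4)/(0.933 m) = 21.21 H.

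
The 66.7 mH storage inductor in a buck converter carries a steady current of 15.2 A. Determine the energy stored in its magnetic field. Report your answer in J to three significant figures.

U ≈ 7.71 J

Stored magnetic energy: U = ½LI².
U = ½(6.670×10^-2 H)(15.2 A)² = 7.705 J.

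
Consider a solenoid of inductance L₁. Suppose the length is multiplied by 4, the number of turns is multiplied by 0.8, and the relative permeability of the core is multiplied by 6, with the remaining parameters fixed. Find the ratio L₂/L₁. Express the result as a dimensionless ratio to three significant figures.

For a solenoid, L ∝ μᵣN²A/ℓ.
L₂/L₁ = (4)^-1 × (0.8)^2 × (6) = 0.960.

L₂/L₁ = 0.960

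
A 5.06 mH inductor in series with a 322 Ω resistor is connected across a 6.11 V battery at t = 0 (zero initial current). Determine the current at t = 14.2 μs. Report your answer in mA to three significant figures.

τ = L/R = 5.060×10^-3/322 = 1.571×10^-5 s; final current I_∞ = ε/R = 6.11/322 = 1.898×10^-2 A.
I(t) = I_∞(1 − e^(−t/τ)) with t/τ = 0.904.
I = (1.898×10^-2)(1 − e^(−0.904)) = 1.129×10^-2 A.

I ≈ 11.3 mA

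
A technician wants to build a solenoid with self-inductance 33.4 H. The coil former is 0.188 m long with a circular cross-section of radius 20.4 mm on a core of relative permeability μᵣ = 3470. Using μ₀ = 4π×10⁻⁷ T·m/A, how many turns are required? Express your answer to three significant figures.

A = πr² = π(2.040×10^-2 m)² = 1.307×10^-3 m².
From L = μ₀μᵣN²A/ℓ, N = √(Lℓ / (μ₀μᵣA)).
N = √[(33.4)(0.188) / ((4π×10⁻⁷)(3470)×1.307×10^-3)] = √(1.101×10^6) ≈ 1049.5.

N ≈ 1050 turns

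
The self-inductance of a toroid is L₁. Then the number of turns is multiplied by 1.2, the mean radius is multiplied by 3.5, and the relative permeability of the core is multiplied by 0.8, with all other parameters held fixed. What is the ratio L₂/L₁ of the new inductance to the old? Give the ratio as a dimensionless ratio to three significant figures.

For a toroid, L ∝ μᵣN²A/R.
L₂/L₁ = (1.2)^2 × (3.5)^-1 × (0.8) = 0.329.

L₂/L₁ = 0.329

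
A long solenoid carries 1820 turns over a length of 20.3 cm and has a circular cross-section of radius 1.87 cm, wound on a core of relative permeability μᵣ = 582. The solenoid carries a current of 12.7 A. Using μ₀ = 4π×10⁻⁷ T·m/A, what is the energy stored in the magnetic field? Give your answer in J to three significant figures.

A = πr² = π(1.870×10^-2 m)² = 1.099×10^-3 m².
L = μ₀μᵣN²A/ℓ = (4π×10⁻⁷)(582)(1820)²(1.099×10^-3)/(0.203) = 13.11 H.
U = ½LI² = ½(13.11)(12.7)² = 1.057×10^3 J.

U ≈ 1060 J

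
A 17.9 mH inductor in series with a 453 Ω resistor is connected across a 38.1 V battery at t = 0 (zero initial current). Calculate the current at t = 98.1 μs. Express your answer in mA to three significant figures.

I ≈ 77.1 mA

τ = L/R = 1.790×10^-2/453 = 3.951×10^-5 s; final current I_∞ = ε/R = 38.1/453 = 8.411×10^-2 A.
I(t) = I_∞(1 − e^(−t/τ)) with t/τ = 2.483.
I = (8.411×10^-2)(1 − e^(−2.483)) = 7.708×10^-2 A.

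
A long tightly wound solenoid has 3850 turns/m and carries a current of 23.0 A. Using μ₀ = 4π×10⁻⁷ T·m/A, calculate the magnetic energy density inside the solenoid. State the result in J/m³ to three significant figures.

u ≈ 4930 J/m³

B = μ₀nI = (4π×10⁻⁷)(3.850×10^3)(23.0) = 0.1113 T.
u = B²/(2μ₀) = (0.1113)²/(2×4π×10⁻⁷) = 4.927×10^3 J/m³.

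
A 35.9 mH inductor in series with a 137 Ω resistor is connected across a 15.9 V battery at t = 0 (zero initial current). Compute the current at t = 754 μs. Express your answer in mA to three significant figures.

I ≈ 110 mA

τ = L/R = 3.590×10^-2/137 = 2.620×10^-4 s; final current I_∞ = ε/R = 15.9/137 = 0.1161 A.
I(t) = I_∞(1 − e^(−t/τ)) with t/τ = 2.877.
I = (0.1161)(1 − e^(−2.877)) = 0.1095 A.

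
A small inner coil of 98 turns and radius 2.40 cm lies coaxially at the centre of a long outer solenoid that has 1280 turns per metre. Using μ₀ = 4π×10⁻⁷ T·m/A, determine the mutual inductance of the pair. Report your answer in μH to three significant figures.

The outer solenoid produces a uniform field B₁ = μ₀n₁I₁ across the inner coil,
so the flux linkage is N₂Φ = N₂B₁A₂ = μ₀n₁N₂A₂·I₁, giving M = μ₀n₁N₂A₂.
A₂ = πr² = π(2.400×10^-2 m)² = 1.810×10^-3 m².
M = (4π×10⁻⁷)(1280)(98)(1.810×10^-3) = 2.852×10^-4 H.

M ≈ 285 μH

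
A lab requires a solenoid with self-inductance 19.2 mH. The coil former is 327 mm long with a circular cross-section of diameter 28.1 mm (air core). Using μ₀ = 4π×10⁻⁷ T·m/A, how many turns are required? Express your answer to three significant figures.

N ≈ 2840 turns

A = π(d/2)² = π(1.405×10^-2 m)² = 6.202×10^-4 m².
From L = μ₀N²A/ℓ, N = √(Lℓ / (μ₀A)).
N = √[(1.920×10^-2)(0.327) / ((4π×10⁻⁷)×6.202×10^-4)] = √(8.056×10^6) ≈ 2838.4.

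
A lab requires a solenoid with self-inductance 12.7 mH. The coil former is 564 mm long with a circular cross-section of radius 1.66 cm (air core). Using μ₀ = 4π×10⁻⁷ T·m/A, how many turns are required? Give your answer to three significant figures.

N ≈ 2570 turns

A = πr² = π(1.660×10^-2 m)² = 8.657×10^-4 m².
From L = μ₀N²A/ℓ, N = √(Lℓ / (μ₀A)).
N = √[(1.270×10^-2)(0.564) / ((4π×10⁻⁷)×8.657×10^-4)] = √(6.584×10^6) ≈ 2566.0.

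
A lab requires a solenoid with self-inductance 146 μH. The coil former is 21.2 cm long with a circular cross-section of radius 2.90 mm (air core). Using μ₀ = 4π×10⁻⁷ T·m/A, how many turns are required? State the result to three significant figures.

N ≈ 966 turns

A = πr² = π(2.900×10^-3 m)² = 2.642×10^-5 m².
From L = μ₀N²A/ℓ, N = √(Lℓ / (μ₀A)).
N = √[(1.460×10^-4)(0.212) / ((4π×10⁻⁷)×2.642×10^-5)] = √(9.323×10^5) ≈ 965.5.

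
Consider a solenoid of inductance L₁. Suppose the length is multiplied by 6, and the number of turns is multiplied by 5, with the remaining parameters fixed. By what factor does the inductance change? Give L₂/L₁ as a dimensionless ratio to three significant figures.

L₂/L₁ = 4.17

For a solenoid, L ∝ μᵣN²A/ℓ.
L₂/L₁ = (6)^-1 × (5)^2 = 4.17.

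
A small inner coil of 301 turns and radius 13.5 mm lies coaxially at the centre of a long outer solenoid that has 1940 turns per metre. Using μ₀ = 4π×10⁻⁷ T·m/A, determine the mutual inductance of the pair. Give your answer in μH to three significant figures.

M ≈ 420 μH

The outer solenoid produces a uniform field B₁ = μ₀n₁I₁ across the inner coil,
so the flux linkage is N₂Φ = N₂B₁A₂ = μ₀n₁N₂A₂·I₁, giving M = μ₀n₁N₂A₂.
A₂ = πr² = π(1.350×10^-2 m)² = 5.726×10^-4 m².
M = (4π×10⁻⁷)(1940)(301)(5.726×10^-4) = 4.201×10^-4 H.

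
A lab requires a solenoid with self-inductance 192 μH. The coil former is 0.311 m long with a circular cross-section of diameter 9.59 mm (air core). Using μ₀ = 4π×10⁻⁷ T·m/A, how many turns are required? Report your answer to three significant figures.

N ≈ 811 turns

A = π(d/2)² = π(4.795×10^-3 m)² = 7.223×10^-5 m².
From L = μ₀N²A/ℓ, N = √(Lℓ / (μ₀A)).
N = √[(1.920×10^-4)(0.311) / ((4π×10⁻⁷)×7.223×10^-5)] = √(6.578×10^5) ≈ 811.1.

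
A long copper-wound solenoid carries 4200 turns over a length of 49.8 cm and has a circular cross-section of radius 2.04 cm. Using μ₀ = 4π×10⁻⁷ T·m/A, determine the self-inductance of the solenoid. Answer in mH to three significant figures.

L ≈ 58.2 mH

A = πr² = π(2.040×10^-2 m)² = 1.307×10^-3 m².
For a long solenoid, L = μ₀N²A/ℓ.
L = (4π×10⁻⁷)(4200)²(1.307×10^-3)/(0.498 m) = 5.820×10^-2 H.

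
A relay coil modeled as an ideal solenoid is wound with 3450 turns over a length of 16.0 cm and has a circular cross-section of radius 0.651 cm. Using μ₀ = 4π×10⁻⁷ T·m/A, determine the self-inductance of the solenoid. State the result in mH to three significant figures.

A = πr² = π(6.510×10^-3 m)² = 1.331×10^-4 m².
For a long solenoid, L = μ₀N²A/ℓ.
L = (4π×10⁻⁷)(3450)²(1.331×10^-4)/(0.16 m) = 1.2446×10^-2 H.

L ≈ 12.4 mH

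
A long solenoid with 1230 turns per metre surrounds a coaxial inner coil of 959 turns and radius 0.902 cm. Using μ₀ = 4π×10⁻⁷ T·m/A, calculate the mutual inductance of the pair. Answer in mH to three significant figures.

M ≈ 0.379 mH

The outer solenoid produces a uniform field B₁ = μ₀n₁I₁ across the inner coil,
so the flux linkage is N₂Φ = N₂B₁A₂ = μ₀n₁N₂A₂·I₁, giving M = μ₀n₁N₂A₂.
A₂ = πr² = π(9.020×10^-3 m)² = 2.556×10^-4 m².
M = (4π×10⁻⁷)(1230)(959)(2.556×10^-4) = 3.789×10^-4 H.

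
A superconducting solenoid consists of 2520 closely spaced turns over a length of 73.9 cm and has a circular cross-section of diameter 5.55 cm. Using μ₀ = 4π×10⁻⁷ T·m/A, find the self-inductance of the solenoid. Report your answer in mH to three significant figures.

L ≈ 26.1 mH

A = π(d/2)² = π(2.775×10^-2 m)² = 2.419×10^-3 m².
For a long solenoid, L = μ₀N²A/ℓ.
L = (4π×10⁻⁷)(2520)²(2.419×10^-3)/(0.739 m) = 2.612×10^-2 H.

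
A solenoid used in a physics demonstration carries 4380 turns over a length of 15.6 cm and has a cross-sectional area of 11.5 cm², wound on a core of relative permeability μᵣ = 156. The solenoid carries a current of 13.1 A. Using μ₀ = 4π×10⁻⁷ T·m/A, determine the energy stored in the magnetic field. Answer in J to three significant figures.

U ≈ 2380 J

A = 11.5 cm² = 1.150×10^-3 m².
L = μ₀μᵣN²A/ℓ = (4π×10⁻⁷)(156)(4380)²(1.150×10^-3)/(0.156) = 27.72 H.
U = ½LI² = ½(27.72)(13.1)² = 2.379×10^3 J.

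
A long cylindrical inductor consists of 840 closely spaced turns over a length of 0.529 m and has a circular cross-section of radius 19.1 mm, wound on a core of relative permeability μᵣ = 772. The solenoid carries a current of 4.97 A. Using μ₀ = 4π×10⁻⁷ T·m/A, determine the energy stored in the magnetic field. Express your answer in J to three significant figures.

A = πr² = π(1.910×10^-2 m)² = 1.146×10^-3 m².
L = μ₀μᵣN²A/ℓ = (4π×10⁻⁷)(772)(840)²(1.146×10^-3)/(0.529) = 1.483 H.
U = ½LI² = ½(1.483)(4.97)² = 18.32 J.

U ≈ 18.3 J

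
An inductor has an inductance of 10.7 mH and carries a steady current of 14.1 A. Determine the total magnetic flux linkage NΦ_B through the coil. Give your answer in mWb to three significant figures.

From L = NΦ_B/I, the flux linkage is NΦ_B = LI.
NΦ_B = (1.070×10^-2 H)(14.1 A) = 0.1509 Wb.

NΦ_B ≈ 151 mWb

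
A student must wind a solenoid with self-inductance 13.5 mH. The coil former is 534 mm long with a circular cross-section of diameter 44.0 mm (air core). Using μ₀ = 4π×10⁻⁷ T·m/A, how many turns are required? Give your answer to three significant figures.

N ≈ 1940 turns

A = π(d/2)² = π(2.200×10^-2 m)² = 1.521×10^-3 m².
From L = μ₀N²A/ℓ, N = √(Lℓ / (μ₀A)).
N = √[(1.350×10^-2)(0.534) / ((4π×10⁻⁷)×1.521×10^-3)] = √(3.773×10^6) ≈ 1942.4.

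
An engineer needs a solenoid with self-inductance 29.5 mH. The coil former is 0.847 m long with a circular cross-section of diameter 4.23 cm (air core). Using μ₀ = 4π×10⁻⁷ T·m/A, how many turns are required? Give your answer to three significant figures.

N ≈ 3760 turns

A = π(d/2)² = π(2.115×10^-2 m)² = 1.405×10^-3 m².
From L = μ₀N²A/ℓ, N = √(Lℓ / (μ₀A)).
N = √[(2.950×10^-2)(0.847) / ((4π×10⁻⁷)×1.405×10^-3)] = √(1.4149×10^7) ≈ 3761.5.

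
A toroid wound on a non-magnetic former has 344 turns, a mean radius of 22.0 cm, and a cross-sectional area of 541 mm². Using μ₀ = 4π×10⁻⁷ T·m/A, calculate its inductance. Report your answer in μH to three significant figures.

For a thin toroid, L = μ₀N²A/(2πR).
L = (4π×10⁻⁷)(344)²(5.410×10^-4) / (2π×0.22 m) = 5.820×10^-5 H.

L ≈ 58.2 μH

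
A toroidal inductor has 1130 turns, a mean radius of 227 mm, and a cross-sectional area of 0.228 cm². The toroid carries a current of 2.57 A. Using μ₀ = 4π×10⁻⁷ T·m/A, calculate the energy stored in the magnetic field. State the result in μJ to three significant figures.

L = μ₀N²A/(2πR) = (4π×10⁻⁷)(1130)²(2.280×10^-5)/(2π×0.227) = 2.565×10^-5 H.
U = ½LI² = ½(2.565×10^-5)(2.57)² = 8.471×10^-5 J.

U ≈ 84.7 μJ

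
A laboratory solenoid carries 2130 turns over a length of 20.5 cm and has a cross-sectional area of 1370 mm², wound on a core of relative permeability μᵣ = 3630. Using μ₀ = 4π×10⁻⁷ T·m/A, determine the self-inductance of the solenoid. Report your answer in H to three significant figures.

A = 1370 mm² = 1.370×10^-3 m².
For a long solenoid, L = μ₀μᵣN²A/ℓ.
L = (4π×10⁻⁷)(3630)(2130)²(1.370×10^-3)/(0.205 m) = 138.3 H.

L ≈ 138 H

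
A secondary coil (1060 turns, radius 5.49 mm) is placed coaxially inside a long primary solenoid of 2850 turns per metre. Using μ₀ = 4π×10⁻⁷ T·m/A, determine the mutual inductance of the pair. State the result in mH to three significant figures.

M ≈ 0.359 mH

The outer solenoid produces a uniform field B₁ = μ₀n₁I₁ across the inner coil,
so the flux linkage is N₂Φ = N₂B₁A₂ = μ₀n₁N₂A₂·I₁, giving M = μ₀n₁N₂A₂.
A₂ = πr² = π(5.490×10^-3 m)² = 9.469×10^-5 m².
M = (4π×10⁻⁷)(2850)(1060)(9.469×10^-5) = 3.5946×10^-4 H.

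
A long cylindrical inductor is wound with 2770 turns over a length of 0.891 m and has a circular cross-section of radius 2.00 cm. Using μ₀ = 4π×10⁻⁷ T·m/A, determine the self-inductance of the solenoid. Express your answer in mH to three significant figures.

A = πr² = π(2.000×10^-2 m)² = 1.257×10^-3 m².
For a long solenoid, L = μ₀N²A/ℓ.
L = (4π×10⁻⁷)(2770)²(1.257×10^-3)/(0.891 m) = 1.360×10^-2 H.

L ≈ 13.6 mH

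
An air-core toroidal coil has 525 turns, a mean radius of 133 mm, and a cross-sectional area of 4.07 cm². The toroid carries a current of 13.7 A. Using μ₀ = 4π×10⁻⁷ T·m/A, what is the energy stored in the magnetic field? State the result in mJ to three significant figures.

L = μ₀N²A/(2πR) = (4π×10⁻⁷)(525)²(4.070×10^-4)/(2π×0.133) = 1.687×10^-4 H.
U = ½LI² = ½(1.687×10^-4)(13.7)² = 1.583×10^-2 J.

U ≈ 15.8 mJ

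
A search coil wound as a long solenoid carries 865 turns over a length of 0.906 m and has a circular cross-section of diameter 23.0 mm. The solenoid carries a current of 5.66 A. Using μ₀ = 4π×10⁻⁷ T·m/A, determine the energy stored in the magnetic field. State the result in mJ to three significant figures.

A = π(d/2)² = π(1.150×10^-2 m)² = 4.1548×10^-4 m².
L = μ₀N²A/ℓ = (4π×10⁻⁷)(865)²(4.1548×10^-4)/(0.906) = 4.312×10^-4 H.
U = ½LI² = ½(4.312×10^-4)(5.66)² = 6.907×10^-3 J.

U ≈ 6.91 mJ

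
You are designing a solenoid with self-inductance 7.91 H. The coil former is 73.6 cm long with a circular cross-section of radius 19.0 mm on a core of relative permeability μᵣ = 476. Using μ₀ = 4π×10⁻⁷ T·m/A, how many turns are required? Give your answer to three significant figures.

N ≈ 2930 turns

A = πr² = π(1.900×10^-2 m)² = 1.134×10^-3 m².
From L = μ₀μᵣN²A/ℓ, N = √(Lℓ / (μ₀μᵣA)).
N = √[(7.91)(0.736) / ((4π×10⁻⁷)(476)×1.134×10^-3)] = √(8.582×10^6) ≈ 2929.5.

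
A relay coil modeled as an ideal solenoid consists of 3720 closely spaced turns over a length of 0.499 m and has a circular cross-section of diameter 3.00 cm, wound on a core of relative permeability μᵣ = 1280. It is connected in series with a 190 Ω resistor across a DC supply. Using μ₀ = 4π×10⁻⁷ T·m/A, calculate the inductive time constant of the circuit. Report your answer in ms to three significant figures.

τ ≈ 166 ms

A = π(d/2)² = π(1.500×10^-2 m)² = 7.069×10^-4 m².
L = μ₀μᵣN²A/ℓ = (4π×10⁻⁷)(1280)(3720)²(7.069×10^-4)/(0.499) = 31.53 H.
τ = L/R = (31.53)/(190) = 0.166 s.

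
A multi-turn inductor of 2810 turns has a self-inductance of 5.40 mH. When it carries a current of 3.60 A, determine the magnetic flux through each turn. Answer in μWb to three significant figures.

Φ_B ≈ 6.92 μWb

From L = NΦ_B/I, the flux per turn is Φ_B = LI/N.
Φ_B = (5.400×10^-3 H)(3.60 A)/2810 = 6.918×10^-6 Wb.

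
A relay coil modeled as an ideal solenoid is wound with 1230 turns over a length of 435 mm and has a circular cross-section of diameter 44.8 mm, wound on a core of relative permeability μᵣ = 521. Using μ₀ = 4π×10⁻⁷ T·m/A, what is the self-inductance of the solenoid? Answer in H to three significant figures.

L ≈ 3.59 H

A = π(d/2)² = π(2.240×10^-2 m)² = 1.576×10^-3 m².
For a long solenoid, L = μ₀μᵣN²A/ℓ.
L = (4π×10⁻⁷)(521)(1230)²(1.576×10^-3)/(0.435 m) = 3.589 H.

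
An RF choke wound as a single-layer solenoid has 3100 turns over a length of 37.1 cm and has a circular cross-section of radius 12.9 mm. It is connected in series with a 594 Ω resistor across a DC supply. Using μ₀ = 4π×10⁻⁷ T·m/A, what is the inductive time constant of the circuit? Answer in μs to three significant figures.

τ ≈ 28.6 μs

A = πr² = π(1.290×10^-2 m)² = 5.228×10^-4 m².
L = μ₀N²A/ℓ = (4π×10⁻⁷)(3100)²(5.228×10^-4)/(0.371) = 1.702×10^-2 H.
τ = L/R = (1.702×10^-2)/(594) = 2.8649×10^-5 s.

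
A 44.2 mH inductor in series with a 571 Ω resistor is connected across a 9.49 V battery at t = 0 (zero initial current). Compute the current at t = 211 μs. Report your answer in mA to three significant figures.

τ = L/R = 4.420×10^-2/571 = 7.741×10^-5 s; final current I_∞ = ε/R = 9.49/571 = 1.662×10^-2 A.
I(t) = I_∞(1 − e^(−t/τ)) with t/τ = 2.726.
I = (1.662×10^-2)(1 − e^(−2.726)) = 1.553×10^-2 A.

I ≈ 15.5 mA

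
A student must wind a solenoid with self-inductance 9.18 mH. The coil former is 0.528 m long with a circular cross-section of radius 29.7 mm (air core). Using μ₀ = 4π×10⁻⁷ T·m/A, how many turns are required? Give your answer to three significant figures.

A = πr² = π(2.970×10^-2 m)² = 2.771×10^-3 m².
From L = μ₀N²A/ℓ, N = √(Lℓ / (μ₀A)).
N = √[(9.180×10^-3)(0.528) / ((4π×10⁻⁷)×2.771×10^-3)] = √(1.392×10^6) ≈ 1179.8.

N ≈ 1180 turns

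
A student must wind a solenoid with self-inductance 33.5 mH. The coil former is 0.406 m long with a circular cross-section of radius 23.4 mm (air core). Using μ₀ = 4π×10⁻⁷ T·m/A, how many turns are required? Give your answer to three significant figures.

N ≈ 2510 turns

A = πr² = π(2.340×10^-2 m)² = 1.720×10^-3 m².
From L = μ₀N²A/ℓ, N = √(Lℓ / (μ₀A)).
N = √[(3.350×10^-2)(0.406) / ((4π×10⁻⁷)×1.720×10^-3)] = √(6.292×10^6) ≈ 2508.4.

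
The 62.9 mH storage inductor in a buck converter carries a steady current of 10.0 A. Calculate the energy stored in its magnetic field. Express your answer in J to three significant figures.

U ≈ 3.15 J

Stored magnetic energy: U = ½LI².
U = ½(6.290×10^-2 H)(10.0 A)² = 3.145 J.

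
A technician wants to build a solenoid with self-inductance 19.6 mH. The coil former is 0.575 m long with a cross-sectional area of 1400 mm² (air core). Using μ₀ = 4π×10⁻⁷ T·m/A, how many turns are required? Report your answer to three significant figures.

N ≈ 2530 turns

A = 1400 mm² = 1.400×10^-3 m².
From L = μ₀N²A/ℓ, N = √(Lℓ / (μ₀A)).
N = √[(1.960×10^-2)(0.575) / ((4π×10⁻⁷)×1.400×10^-3)] = √(6.406×10^6) ≈ 2531.0.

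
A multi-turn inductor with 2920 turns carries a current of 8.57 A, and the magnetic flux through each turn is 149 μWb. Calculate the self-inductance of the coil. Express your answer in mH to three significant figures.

L ≈ 50.8 mH

Self-inductance is defined by L = NΦ_B/I (flux linkage over current).
L = (2920)(1.490×10^-4 Wb)/(8.57 A) = 5.077×10^-2 H.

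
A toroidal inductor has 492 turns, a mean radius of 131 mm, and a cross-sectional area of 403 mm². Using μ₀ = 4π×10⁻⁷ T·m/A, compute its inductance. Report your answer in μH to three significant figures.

L ≈ 149 μH

For a thin toroid, L = μ₀N²A/(2πR).
L = (4π×10⁻⁷)(492)²(4.030×10^-4) / (2π×0.131 m) = 1.489×10^-4 H.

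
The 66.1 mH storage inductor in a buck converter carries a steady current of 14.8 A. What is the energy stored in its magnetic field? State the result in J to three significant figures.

Stored magnetic energy: U = ½LI².
U = ½(6.610×10^-2 H)(14.8 A)² = 7.239 J.

U ≈ 7.24 J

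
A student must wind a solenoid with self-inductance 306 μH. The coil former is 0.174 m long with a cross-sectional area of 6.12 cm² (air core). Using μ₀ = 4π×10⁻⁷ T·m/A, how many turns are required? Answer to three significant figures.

A = 6.12 cm² = 6.120×10^-4 m².
From L = μ₀N²A/ℓ, N = √(Lℓ / (μ₀A)).
N = √[(3.060×10^-4)(0.174) / ((4π×10⁻⁷)×6.120×10^-4)] = √(6.923×10^4) ≈ 263.1.

N ≈ 263 turns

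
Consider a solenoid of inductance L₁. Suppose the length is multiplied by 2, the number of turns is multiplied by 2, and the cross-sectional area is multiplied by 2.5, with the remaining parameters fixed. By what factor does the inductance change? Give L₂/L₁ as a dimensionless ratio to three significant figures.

For a solenoid, L ∝ μᵣN²A/ℓ.
L₂/L₁ = (2)^-1 × (2)^2 × (2.5) = 5.00.

L₂/L₁ = 5.00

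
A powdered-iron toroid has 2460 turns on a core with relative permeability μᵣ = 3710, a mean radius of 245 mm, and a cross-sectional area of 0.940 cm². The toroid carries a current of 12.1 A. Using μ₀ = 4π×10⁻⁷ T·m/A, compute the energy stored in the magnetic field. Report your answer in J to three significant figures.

L = μ₀μᵣN²A/(2πR) = (4π×10⁻⁷)(3710)(2460)²(9.400×10^-5)/(2π×0.245) = 1.723 H.
U = ½LI² = ½(1.723)(12.1)² = 126.1 J.

U ≈ 126 J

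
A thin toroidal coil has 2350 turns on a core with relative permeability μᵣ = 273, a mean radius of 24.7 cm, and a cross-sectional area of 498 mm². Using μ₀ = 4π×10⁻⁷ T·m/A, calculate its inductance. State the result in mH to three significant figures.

L ≈ 608 mH

For a thin toroid, L = μ₀μᵣN²A/(2πR).
L = (4π×10⁻⁷)(273)(2350)²(4.980×10^-4) / (2π×0.247 m) = 0.6079 H.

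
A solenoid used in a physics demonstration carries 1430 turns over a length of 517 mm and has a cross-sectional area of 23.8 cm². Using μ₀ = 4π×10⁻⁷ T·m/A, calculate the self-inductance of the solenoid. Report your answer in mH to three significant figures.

L ≈ 11.8 mH

A = 23.8 cm² = 2.380×10^-3 m².
For a long solenoid, L = μ₀N²A/ℓ.
L = (4π×10⁻⁷)(1430)²(2.380×10^-3)/(0.517 m) = 1.183×10^-2 H.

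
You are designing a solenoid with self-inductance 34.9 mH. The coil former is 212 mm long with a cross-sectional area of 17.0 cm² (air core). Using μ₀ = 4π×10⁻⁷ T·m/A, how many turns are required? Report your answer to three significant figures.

N ≈ 1860 turns

A = 17.0 cm² = 1.700×10^-3 m².
From L = μ₀N²A/ℓ, N = √(Lℓ / (μ₀A)).
N = √[(3.490×10^-2)(0.212) / ((4π×10⁻⁷)×1.700×10^-3)] = √(3.463×10^6) ≈ 1861.0.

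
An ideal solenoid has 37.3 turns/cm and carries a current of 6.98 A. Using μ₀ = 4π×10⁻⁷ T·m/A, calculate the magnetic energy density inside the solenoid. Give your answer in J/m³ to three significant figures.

B = μ₀nI = (4π×10⁻⁷)(3.730×10^3)(6.98) = 3.272×10^-2 T.
u = B²/(2μ₀) = (3.272×10^-2)²/(2×4π×10⁻⁷) = 425.9 J/m³.

u ≈ 426 J/m³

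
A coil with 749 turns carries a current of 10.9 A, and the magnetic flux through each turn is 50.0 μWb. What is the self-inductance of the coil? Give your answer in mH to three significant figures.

L ≈ 3.44 mH

Self-inductance is defined by L = NΦ_B/I (flux linkage over current).
L = (749)(5.000×10^-5 Wb)/(10.9 A) = 3.436×10^-3 H.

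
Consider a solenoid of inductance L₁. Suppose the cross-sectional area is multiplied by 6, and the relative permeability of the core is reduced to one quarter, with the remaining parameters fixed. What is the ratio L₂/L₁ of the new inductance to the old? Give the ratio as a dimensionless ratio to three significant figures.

L₂/L₁ = 1.50

For a solenoid, L ∝ μᵣN²A/ℓ.
L₂/L₁ = (6) × (0.25) = 1.50.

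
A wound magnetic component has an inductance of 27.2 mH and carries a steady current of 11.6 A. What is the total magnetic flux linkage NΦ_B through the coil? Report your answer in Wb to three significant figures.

From L = NΦ_B/I, the flux linkage is NΦ_B = LI.
NΦ_B = (2.720×10^-2 H)(11.6 A) = 0.3155 Wb.

NΦ_B ≈ 0.316 Wb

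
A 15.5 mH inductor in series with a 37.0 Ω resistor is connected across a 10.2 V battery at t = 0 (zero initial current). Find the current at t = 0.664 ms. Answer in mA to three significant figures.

I ≈ 219 mA

τ = L/R = 1.550×10^-2/37.0 = 4.189×10^-4 s; final current I_∞ = ε/R = 10.2/37.0 = 0.2757 A.
I(t) = I_∞(1 − e^(−t/τ)) with t/τ = 1.585.
I = (0.2757)(1 − e^(−1.585)) = 0.2192 A.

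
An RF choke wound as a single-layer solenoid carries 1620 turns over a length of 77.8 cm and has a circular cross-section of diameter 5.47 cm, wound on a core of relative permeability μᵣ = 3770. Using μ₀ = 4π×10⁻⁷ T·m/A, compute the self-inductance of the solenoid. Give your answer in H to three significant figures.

A = π(d/2)² = π(2.735×10^-2 m)² = 2.350×10^-3 m².
For a long solenoid, L = μ₀μᵣN²A/ℓ.
L = (4π×10⁻⁷)(3770)(1620)²(2.350×10^-3)/(0.778 m) = 37.55 H.

L ≈ 37.6 H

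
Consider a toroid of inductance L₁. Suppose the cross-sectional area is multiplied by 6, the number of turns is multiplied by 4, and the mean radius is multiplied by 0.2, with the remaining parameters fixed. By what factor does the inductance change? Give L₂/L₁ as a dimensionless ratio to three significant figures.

L₂/L₁ = 480

For a toroid, L ∝ μᵣN²A/R.
L₂/L₁ = (6) × (4)^2 × (0.2)^-1 = 480.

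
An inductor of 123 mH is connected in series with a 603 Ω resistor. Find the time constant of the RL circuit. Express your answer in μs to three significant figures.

τ ≈ 204 μs

τ = L/R = (0.123 H)/(603 Ω) = 2.040×10^-4 s.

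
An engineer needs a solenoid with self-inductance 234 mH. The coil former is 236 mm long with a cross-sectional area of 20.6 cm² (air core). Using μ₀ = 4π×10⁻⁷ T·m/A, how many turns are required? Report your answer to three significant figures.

A = 20.6 cm² = 2.060×10^-3 m².
From L = μ₀N²A/ℓ, N = √(Lℓ / (μ₀A)).
N = √[(0.234)(0.236) / ((4π×10⁻⁷)×2.060×10^-3)] = √(2.133×10^7) ≈ 4618.8.

N ≈ 4620 turns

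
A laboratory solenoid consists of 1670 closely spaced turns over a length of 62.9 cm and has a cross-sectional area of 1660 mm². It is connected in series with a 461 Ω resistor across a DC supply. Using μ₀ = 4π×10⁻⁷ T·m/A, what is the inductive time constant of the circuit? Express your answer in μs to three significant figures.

τ ≈ 20.1 μs

A = 1660 mm² = 1.660×10^-3 m².
L = μ₀N²A/ℓ = (4π×10⁻⁷)(1670)²(1.660×10^-3)/(0.629) = 9.249×10^-3 H.
τ = L/R = (9.249×10^-3)/(461) = 2.006×10^-5 s.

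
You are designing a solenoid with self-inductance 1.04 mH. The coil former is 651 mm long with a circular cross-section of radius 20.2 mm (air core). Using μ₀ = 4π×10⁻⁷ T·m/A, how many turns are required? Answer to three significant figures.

A = πr² = π(2.020×10^-2 m)² = 1.282×10^-3 m².
From L = μ₀N²A/ℓ, N = √(Lℓ / (μ₀A)).
N = √[(1.040×10^-3)(0.651) / ((4π×10⁻⁷)×1.282×10^-3)] = √(4.203×10^5) ≈ 648.3.

N ≈ 648 turns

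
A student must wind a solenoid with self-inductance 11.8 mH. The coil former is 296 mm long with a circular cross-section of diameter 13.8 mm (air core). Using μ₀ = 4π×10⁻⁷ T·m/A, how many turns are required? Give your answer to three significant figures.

A = π(d/2)² = π(6.900×10^-3 m)² = 1.496×10^-4 m².
From L = μ₀N²A/ℓ, N = √(Lℓ / (μ₀A)).
N = √[(1.180×10^-2)(0.296) / ((4π×10⁻⁷)×1.496×10^-4)] = √(1.858×10^7) ≈ 4310.8.

N ≈ 4310 turns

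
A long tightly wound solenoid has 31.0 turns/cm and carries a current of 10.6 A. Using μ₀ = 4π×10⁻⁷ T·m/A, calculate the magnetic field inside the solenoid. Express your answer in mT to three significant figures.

B ≈ 41.3 mT

Inside a long solenoid, B = μ₀nI.
B = (4π×10⁻⁷)(3.100×10^3 m⁻¹)(10.6 A) = 4.129×10^-2 T.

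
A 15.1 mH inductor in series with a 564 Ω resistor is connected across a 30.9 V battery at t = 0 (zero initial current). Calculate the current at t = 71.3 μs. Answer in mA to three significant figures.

I ≈ 51.0 mA

τ = L/R = 1.510×10^-2/564 = 2.677×10^-5 s; final current I_∞ = ε/R = 30.9/564 = 5.479×10^-2 A.
I(t) = I_∞(1 − e^(−t/τ)) with t/τ = 2.663.
I = (5.479×10^-2)(1 − e^(−2.663)) = 5.097×10^-2 A.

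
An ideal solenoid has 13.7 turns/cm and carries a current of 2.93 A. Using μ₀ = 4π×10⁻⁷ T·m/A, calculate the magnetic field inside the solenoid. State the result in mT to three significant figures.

B ≈ 5.04 mT

Inside a long solenoid, B = μ₀nI.
B = (4π×10⁻⁷)(1.370×10^3 m⁻¹)(2.93 A) = 5.044×10^-3 T.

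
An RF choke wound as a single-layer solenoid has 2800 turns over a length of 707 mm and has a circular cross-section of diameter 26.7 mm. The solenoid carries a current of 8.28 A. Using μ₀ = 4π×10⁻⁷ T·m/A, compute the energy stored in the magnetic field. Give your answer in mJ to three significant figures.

A = π(d/2)² = π(1.335×10^-2 m)² = 5.599×10^-4 m².
L = μ₀N²A/ℓ = (4π×10⁻⁷)(2800)²(5.599×10^-4)/(0.707) = 7.802×10^-3 H.
U = ½LI² = ½(7.802×10^-3)(8.28)² = 0.26745 J.

U ≈ 267 mJ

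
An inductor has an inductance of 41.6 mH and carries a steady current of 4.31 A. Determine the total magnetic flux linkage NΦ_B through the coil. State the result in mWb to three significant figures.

From L = NΦ_B/I, the flux linkage is NΦ_B = LI.
NΦ_B = (4.160×10^-2 H)(4.31 A) = 0.1793 Wb.

NΦ_B ≈ 179 mWb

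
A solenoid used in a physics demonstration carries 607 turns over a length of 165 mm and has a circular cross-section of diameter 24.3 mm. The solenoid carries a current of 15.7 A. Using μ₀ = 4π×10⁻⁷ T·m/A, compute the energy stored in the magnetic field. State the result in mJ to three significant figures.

A = π(d/2)² = π(1.215×10^-2 m)² = 4.638×10^-4 m².
L = μ₀N²A/ℓ = (4π×10⁻⁷)(607)²(4.638×10^-4)/(0.165) = 1.301×10^-3 H.
U = ½LI² = ½(1.301×10^-3)(15.7)² = 0.1604 J.

U ≈ 160 mJ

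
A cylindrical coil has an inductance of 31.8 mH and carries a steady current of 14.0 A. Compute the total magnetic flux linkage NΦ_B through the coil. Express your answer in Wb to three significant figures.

From L = NΦ_B/I, the flux linkage is NΦ_B = LI.
NΦ_B = (3.180×10^-2 H)(14.0 A) = 0.4452 Wb.

NΦ_B ≈ 0.445 Wb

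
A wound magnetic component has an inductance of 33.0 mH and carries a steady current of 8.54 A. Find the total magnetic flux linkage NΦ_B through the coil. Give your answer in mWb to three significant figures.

From L = NΦ_B/I, the flux linkage is NΦ_B = LI.
NΦ_B = (3.300×10^-2 H)(8.54 A) = 0.2818 Wb.

NΦ_B ≈ 282 mWb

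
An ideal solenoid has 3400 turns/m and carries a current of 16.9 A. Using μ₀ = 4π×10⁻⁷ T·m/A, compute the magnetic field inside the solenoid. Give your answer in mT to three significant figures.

B ≈ 72.2 mT

Inside a long solenoid, B = μ₀nI.
B = (4π×10⁻⁷)(3.400×10^3 m⁻¹)(16.9 A) = 7.221×10^-2 T.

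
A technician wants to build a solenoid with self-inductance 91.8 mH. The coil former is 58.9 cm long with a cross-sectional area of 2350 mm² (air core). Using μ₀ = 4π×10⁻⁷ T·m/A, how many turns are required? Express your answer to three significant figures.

N ≈ 4280 turns

A = 2350 mm² = 2.350×10^-3 m².
From L = μ₀N²A/ℓ, N = √(Lℓ / (μ₀A)).
N = √[(9.180×10^-2)(0.589) / ((4π×10⁻⁷)×2.350×10^-3)] = √(1.831×10^7) ≈ 4279.0.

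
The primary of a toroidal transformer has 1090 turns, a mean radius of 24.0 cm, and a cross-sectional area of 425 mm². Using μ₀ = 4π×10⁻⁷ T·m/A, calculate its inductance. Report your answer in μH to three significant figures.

L ≈ 421 μH

For a thin toroid, L = μ₀N²A/(2πR).
L = (4π×10⁻⁷)(1090)²(4.250×10^-4) / (2π×0.24 m) = 4.208×10^-4 H.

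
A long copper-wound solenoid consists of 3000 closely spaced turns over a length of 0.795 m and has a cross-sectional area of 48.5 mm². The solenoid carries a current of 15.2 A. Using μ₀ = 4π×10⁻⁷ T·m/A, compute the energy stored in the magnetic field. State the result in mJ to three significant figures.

A = 48.5 mm² = 4.850×10^-5 m².
L = μ₀N²A/ℓ = (4π×10⁻⁷)(3000)²(4.850×10^-5)/(0.795) = 6.900×10^-4 H.
U = ½LI² = ½(6.900×10^-4)(15.2)² = 7.970×10^-2 J.

U ≈ 79.7 mJ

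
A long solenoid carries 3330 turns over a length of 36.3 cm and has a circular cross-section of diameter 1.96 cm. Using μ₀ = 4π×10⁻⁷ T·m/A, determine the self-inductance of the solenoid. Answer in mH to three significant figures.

A = π(d/2)² = π(9.800×10^-3 m)² = 3.017×10^-4 m².
For a long solenoid, L = μ₀N²A/ℓ.
L = (4π×10⁻⁷)(3330)²(3.017×10^-4)/(0.363 m) = 1.158×10^-2 H.

L ≈ 11.6 mH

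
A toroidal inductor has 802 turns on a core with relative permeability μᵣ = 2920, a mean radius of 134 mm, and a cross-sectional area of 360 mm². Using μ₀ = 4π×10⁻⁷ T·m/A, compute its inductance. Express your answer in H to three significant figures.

L ≈ 1.01 H

For a thin toroid, L = μ₀μᵣN²A/(2πR).
L = (4π×10⁻⁷)(2920)(802)²(3.600×10^-4) / (2π×0.134 m) = 1.009 H.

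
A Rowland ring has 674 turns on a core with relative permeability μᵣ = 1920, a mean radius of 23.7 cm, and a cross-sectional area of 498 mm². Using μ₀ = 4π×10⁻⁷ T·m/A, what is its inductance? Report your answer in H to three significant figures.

For a thin toroid, L = μ₀μᵣN²A/(2πR).
L = (4π×10⁻⁷)(1920)(674)²(4.980×10^-4) / (2π×0.237 m) = 0.3665 H.

L ≈ 0.367 H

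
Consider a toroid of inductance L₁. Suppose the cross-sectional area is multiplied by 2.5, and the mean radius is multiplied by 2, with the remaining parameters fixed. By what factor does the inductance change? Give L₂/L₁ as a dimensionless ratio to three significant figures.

L₂/L₁ = 1.25

For a toroid, L ∝ μᵣN²A/R.
L₂/L₁ = (2.5) × (2)^-1 = 1.25.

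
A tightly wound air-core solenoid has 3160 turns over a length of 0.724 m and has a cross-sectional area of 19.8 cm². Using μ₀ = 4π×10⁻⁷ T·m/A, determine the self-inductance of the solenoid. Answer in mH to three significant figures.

A = 19.8 cm² = 1.980×10^-3 m².
For a long solenoid, L = μ₀N²A/ℓ.
L = (4π×10⁻⁷)(3160)²(1.980×10^-3)/(0.724 m) = 3.432×10^-2 H.

L ≈ 34.3 mH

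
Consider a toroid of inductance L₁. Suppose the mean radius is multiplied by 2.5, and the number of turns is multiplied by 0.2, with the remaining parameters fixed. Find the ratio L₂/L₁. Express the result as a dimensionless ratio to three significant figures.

For a toroid, L ∝ μᵣN²A/R.
L₂/L₁ = (2.5)^-1 × (0.2)^2 = 0.0160.

L₂/L₁ = 0.0160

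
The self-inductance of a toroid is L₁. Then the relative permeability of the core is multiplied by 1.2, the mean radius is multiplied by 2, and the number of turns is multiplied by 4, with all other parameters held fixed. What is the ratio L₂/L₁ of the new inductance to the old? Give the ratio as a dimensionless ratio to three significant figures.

L₂/L₁ = 9.60

For a toroid, L ∝ μᵣN²A/R.
L₂/L₁ = (1.2) × (2)^-1 × (4)^2 = 9.60.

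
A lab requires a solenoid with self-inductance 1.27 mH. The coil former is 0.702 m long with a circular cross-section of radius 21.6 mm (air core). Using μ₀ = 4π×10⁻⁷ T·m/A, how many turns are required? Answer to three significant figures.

N ≈ 696 turns

A = πr² = π(2.160×10^-2 m)² = 1.466×10^-3 m².
From L = μ₀N²A/ℓ, N = √(Lℓ / (μ₀A)).
N = √[(1.270×10^-3)(0.702) / ((4π×10⁻⁷)×1.466×10^-3)] = √(4.840×10^5) ≈ 695.7.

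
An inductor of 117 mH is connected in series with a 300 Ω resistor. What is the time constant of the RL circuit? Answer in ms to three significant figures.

τ ≈ 0.390 ms

τ = L/R = (0.117 H)/(300 Ω) = 3.900×10^-4 s.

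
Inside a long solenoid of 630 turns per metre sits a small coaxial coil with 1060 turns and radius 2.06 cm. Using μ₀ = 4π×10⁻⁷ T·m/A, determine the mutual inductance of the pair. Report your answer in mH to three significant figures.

M ≈ 1.12 mH

The outer solenoid produces a uniform field B₁ = μ₀n₁I₁ across the inner coil,
so the flux linkage is N₂Φ = N₂B₁A₂ = μ₀n₁N₂A₂·I₁, giving M = μ₀n₁N₂A₂.
A₂ = πr² = π(2.060×10^-2 m)² = 1.333×10^-3 m².
M = (4π×10⁻⁷)(630)(1060)(1.333×10^-3) = 1.119×10^-3 H.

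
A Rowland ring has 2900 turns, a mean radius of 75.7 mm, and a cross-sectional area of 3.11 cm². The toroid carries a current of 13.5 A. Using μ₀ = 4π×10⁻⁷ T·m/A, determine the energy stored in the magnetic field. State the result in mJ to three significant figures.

U ≈ 630 mJ

L = μ₀N²A/(2πR) = (4π×10⁻⁷)(2900)²(3.110×10^-4)/(2π×7.570×10^-2) = 6.910×10^-3 H.
U = ½LI² = ½(6.910×10^-3)(13.5)² = 0.6297 J.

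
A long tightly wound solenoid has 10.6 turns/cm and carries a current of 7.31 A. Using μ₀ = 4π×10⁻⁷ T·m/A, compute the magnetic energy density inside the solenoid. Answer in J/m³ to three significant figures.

B = μ₀nI = (4π×10⁻⁷)(1.060×10^3)(7.31) = 9.737×10^-3 T.
u = B²/(2μ₀) = (9.737×10^-3)²/(2×4π×10⁻⁷) = 37.72 J/m³.

u ≈ 37.7 J/m³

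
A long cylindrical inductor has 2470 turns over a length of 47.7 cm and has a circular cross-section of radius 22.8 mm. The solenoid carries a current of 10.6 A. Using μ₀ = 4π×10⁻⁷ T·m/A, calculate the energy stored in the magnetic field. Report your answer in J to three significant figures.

U ≈ 1.47 J

A = πr² = π(2.280×10^-2 m)² = 1.633×10^-3 m².
L = μ₀N²A/ℓ = (4π×10⁻⁷)(2470)²(1.633×10^-3)/(0.477) = 2.6249×10^-2 H.
U = ½LI² = ½(2.6249×10^-2)(10.6)² = 1.4746 J.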